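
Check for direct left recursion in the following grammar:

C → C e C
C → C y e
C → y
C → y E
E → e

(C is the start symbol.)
Yes, C is left-recursive

C → C e C: LEFT RECURSIVE (starts with C)
C → C y e: LEFT RECURSIVE (starts with C)
C → y: starts with y
C → y E: starts with y
E → e: starts with e

The grammar has direct left recursion on: C.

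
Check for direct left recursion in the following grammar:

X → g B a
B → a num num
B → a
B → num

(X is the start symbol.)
Direct left recursion occurs when N → N α for some non-terminal N (the right-hand side begins with the left-hand side itself).

X → g B a: starts with g
B → a num num: starts with a
B → a: starts with a
B → num: starts with num

No direct left recursion found.

Answer: No direct left recursion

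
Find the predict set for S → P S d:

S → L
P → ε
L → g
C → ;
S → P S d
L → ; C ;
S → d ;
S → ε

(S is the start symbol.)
{ ';', 'd', 'g' }

PREDICT(S → P S d) = (FIRST(RHS) \ {ε}) ∪ (FOLLOW(S) if ε ∈ FIRST(RHS), i.e. RHS ⇒* ε)
FIRST(P) = { ε }
FIRST(S) = { ';', 'd', 'g', ε }
FIRST(P S d) = { ';', 'd', 'g' }
ε ∉ FIRST(P S d), so FOLLOW(S) is not added.
PREDICT(S → P S d) = { ';', 'd', 'g' }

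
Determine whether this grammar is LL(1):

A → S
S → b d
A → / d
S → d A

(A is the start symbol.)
Yes, the grammar is LL(1).

A grammar is LL(1) if for each non-terminal N with multiple productions, the predict sets of those productions are pairwise disjoint, where PREDICT(N → α) = (FIRST(α) \ {ε}) ∪ (FOLLOW(N) if α ⇒* ε).

Relevant sets:
  FIRST(S) = { 'b', 'd' }

For A:
  PREDICT(A → S) = { 'b', 'd' }
  PREDICT(A → '/' d) = { '/' }
For S:
  PREDICT(S → b d) = { 'b' }
  PREDICT(S → d A) = { 'd' }

All predict sets are disjoint. The grammar IS LL(1).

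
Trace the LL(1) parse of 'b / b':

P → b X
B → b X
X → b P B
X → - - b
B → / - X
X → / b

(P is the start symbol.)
LL(1) parsing maintains a stack (initially the start symbol over $) and the input. At each step: if the stack top is a terminal, match it against the current input token; if it is a non-terminal N, replace it with the RHS of M[N, lookahead] (the unique production whose predict set contains the lookahead).

Stack is shown with the top on the left.

Stack  Input    Action
----------------------
P $    b / b $  output P → b X
b X $  b / b $  match 'b'
X $    / b $    output X → / b
/ b $  / b $    match '/'
b $    b $      match 'b'
$      $        accept

The string is accepted.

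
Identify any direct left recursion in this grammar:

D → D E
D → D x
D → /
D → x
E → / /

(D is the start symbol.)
Direct left recursion occurs when N → N α for some non-terminal N (the right-hand side begins with the left-hand side itself).

D → D E: LEFT RECURSIVE (starts with D)
D → D x: LEFT RECURSIVE (starts with D)
D → /: starts with '/'
D → x: starts with x
E → / /: starts with '/'

The grammar has direct left recursion on: D.

Answer: Yes, D is left-recursive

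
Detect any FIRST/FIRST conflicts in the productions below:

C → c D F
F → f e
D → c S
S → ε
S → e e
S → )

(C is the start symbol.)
A FIRST/FIRST conflict occurs when two productions N → α and N → β for the same non-terminal have FIRST(α) ∩ FIRST(β) ≠ ∅ (with ε ∈ FIRST of a nullable right-hand side, so two nullable alternatives also conflict).

Productions for S:
  S → ε: FIRST = { ε }
  S → e e: FIRST = { 'e' }
  S → ): FIRST = { ')' }
C, F, D have only one production, so no FIRST/FIRST conflict is possible there.

All alternatives of each non-terminal have pairwise disjoint FIRST sets.

Answer: No FIRST/FIRST conflicts.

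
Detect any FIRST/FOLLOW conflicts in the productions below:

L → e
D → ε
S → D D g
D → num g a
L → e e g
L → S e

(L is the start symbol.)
Yes. D → num g a with FOLLOW(D) on { 'num' }

Nullable non-terminals: D.

D: nullable alternative(s) D → ε; FOLLOW(D) = { 'g', 'num' }
  D → ε: FIRST \ {ε} = { } — this is the only nullable alternative, skip
  D → num g a: FIRST \ {ε} = { 'num' } — overlaps FOLLOW(D) on { 'num' }: CONFLICT

L, S have no nullable alternative, so no FIRST/FOLLOW check is needed there.

So the grammar has 1 FIRST/FOLLOW conflict (marked CONFLICT above).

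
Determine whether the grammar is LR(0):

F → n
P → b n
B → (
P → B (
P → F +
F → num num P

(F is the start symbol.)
Yes, the grammar is LR(0)

A grammar is LR(0) if no state in the canonical LR(0) collection has:
  - both a shift item (dot before a terminal) and a complete item (shift-reduce conflict), or
  - two or more complete items (reduce-reduce conflict; the accept item [F' → F .] counts as a complete item here).

Augment with F' → F and build the canonical LR(0) collection (I0 = CLOSURE({[F' → . F]}), then GOTO on every symbol after a dot until no new states appear). It has 13 states:
  I0: { [F → . n], [F → . num num P], [F' → . F] }  — shift
  I1: { [F' → F .] }  — accept
  I2: { [F → n .] }  — reduce
  I3: { [F → num . num P] }  — shift
  I4: { [B → . (], [F → . n], [F → . num num P], [F → num num . P], [P → . B (], [P → . F +], [P → . b n] }  — shift
  I5: { [B → ( .] }  — reduce
  I6: { [P → B . (] }  — shift
  I7: { [P → F . +] }  — shift
  I8: { [F → num num P .] }  — reduce
  I9: { [P → b . n] }  — shift
  I10: { [P → b n .] }  — reduce
  I11: { [P → F + .] }  — reduce
  I12: { [P → B ( .] }  — reduce

Every state is either a pure shift/goto state or contains exactly one complete item and nothing to shift — no conflicts. The grammar is LR(0).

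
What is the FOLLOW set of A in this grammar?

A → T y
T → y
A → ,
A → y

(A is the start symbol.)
{ $ }

To compute FOLLOW(A), find every occurrence of A on a right-hand side N → α A β: add FIRST(β) \ {ε}, and if β is empty or nullable also add FOLLOW(N). Iterate to a fixed point.

A is the start symbol, so $ ∈ FOLLOW(A).
A does not occur on any right-hand side.

Taking the union: FOLLOW(A) = { $ }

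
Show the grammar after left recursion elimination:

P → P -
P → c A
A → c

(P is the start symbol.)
P is directly left-recursive. The standard transformation for
  A → A α₁ | ... | A α_m | β₁ | ... | β_n
is
  A  → β₁ A' | ... | β_n A'
  A' → α₁ A' | ... | α_m A' | ε

P → c A becomes P → c A P'
P → P - becomes P' → - P'
Add P' → ε

Productions for other non-terminals are unchanged:
  A → c

Resulting grammar:
P → c A P'
P' → - P'
P' → ε
A → c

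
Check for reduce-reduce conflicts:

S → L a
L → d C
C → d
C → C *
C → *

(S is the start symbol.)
No reduce-reduce conflicts

A reduce-reduce conflict occurs when an LR(0) state has two complete items [A → α .] and [B → β .] — both call for a reduction, and with no lookahead the parser cannot choose between them.

Augment with S' → S and build the canonical LR(0) collection (I0 = CLOSURE({[S' → . S]}), then GOTO on every symbol after a dot until no new states appear). It has 9 states:
  I0: { [L → . d C], [S → . L a], [S' → . S] }  — shift
  I1: { [S → L . a] }  — shift
  I2: { [S' → S .] }  — accept
  I3: { [C → . *], [C → . C *], [C → . d], [L → d . C] }  — shift
  I4: { [C → * .] }  — reduce
  I5: { [C → C . *], [L → d C .] }  — shift, reduce
  I6: { [C → d .] }  — reduce
  I7: { [C → C * .] }  — reduce
  I8: { [S → L a .] }  — reduce

No state contains more than one complete item.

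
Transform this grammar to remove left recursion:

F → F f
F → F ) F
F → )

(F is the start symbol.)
F → ) F'
F' → f F'
F' → ) F F'
F' → ε

F is directly left-recursive. The standard transformation for
  A → A α₁ | ... | A α_m | β₁ | ... | β_n
is
  A  → β₁ A' | ... | β_n A'
  A' → α₁ A' | ... | α_m A' | ε

F → ) becomes F → ) F'
F → F f becomes F' → f F'
F → F ) F becomes F' → ) F F'
Add F' → ε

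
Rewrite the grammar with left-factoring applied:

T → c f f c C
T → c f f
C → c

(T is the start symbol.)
Left-factoring transforms A → αβ₁ | αβ₂ into A → αA' and A' → β₁ | β₂
(α is the longest common prefix among the alternatives). Repeat until
no nonterminal has two alternatives with a common prefix.

Round 1: T has alternatives sharing prefix 'c f f'. Introduce T': T → c f f T'
  Add: T' → c C
  Add: T' → ε

No remaining common prefixes — done.

Resulting grammar:
T → c f f T'
T' → c C
T' → ε
C → c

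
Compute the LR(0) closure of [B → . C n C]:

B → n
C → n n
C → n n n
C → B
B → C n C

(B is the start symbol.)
{ [B → . C n C], [B → . n], [C → . B], [C → . n n n], [C → . n n] }

To compute CLOSURE, for each item [A → α.Bβ] where B is a non-terminal, add [B → .γ] for all productions B → γ; repeat for the newly added items until nothing changes.

Start with: [B → . C n C]
  [B → . C n C] has the dot before C: add [C → . n n], [C → . n n n], [C → . B]
  [C → . B] has the dot before B: add [B → . n]
No further items can be added.

CLOSURE = { [B → . C n C], [B → . n], [C → . B], [C → . n n n], [C → . n n] }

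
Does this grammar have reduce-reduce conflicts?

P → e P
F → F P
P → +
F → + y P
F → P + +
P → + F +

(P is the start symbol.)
Augment with P' → P and build the canonical LR(0) collection (I0 = CLOSURE({[P' → . P]}), then GOTO on every symbol after a dot until no new states appear). It has 14 states:
  I0: { [P → . + F +], [P → . +], [P → . e P], [P' → . P] }  — shift
  I1: { [F → . + y P], [F → . F P], [F → . P + +], [P → + . F +], [P → + .], [P → . + F +], [P → . +], [P → . e P] }  — shift, reduce
  I2: { [P' → P .] }  — accept
  I3: { [P → . + F +], [P → . +], [P → . e P], [P → e . P] }  — shift
  I4: { [P → e P .] }  — reduce
  I5: { [F → + . y P], [F → . + y P], [F → . F P], [F → . P + +], [P → + . F +], [P → + .], [P → . + F +], [P → . +], [P → . e P] }  — shift, reduce
  I6: { [F → F . P], [P → + F . +], [P → . + F +], [P → . +], [P → . e P] }  — shift
  I7: { [F → P . + +] }  — shift
  I8: { [F → P + . +] }  — shift
  I9: { [F → P + + .] }  — reduce
  I10: { [F → . + y P], [F → . F P], [F → . P + +], [P → + . F +], [P → + .], [P → + F + .], [P → . + F +], [P → . +], [P → . e P] }  — shift, 2 reduces
  I11: { [F → F P .] }  — reduce
  I12: { [F → + y . P], [P → . + F +], [P → . +], [P → . e P] }  — shift
  I13: { [F → + y P .] }  — reduce

I10 contains complete items [P → + .], [P → + F + .] — reduce-reduce conflict.

Answer: Yes — I10: [P → + .] vs [P → + F + .]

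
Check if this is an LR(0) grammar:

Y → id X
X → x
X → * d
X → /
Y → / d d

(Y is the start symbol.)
Yes, the grammar is LR(0)

A grammar is LR(0) if no state in the canonical LR(0) collection has:
  - both a shift item (dot before a terminal) and a complete item (shift-reduce conflict), or
  - two or more complete items (reduce-reduce conflict; the accept item [Y' → Y .] counts as a complete item here).

Augment with Y' → Y and build the canonical LR(0) collection (I0 = CLOSURE({[Y' → . Y]}), then GOTO on every symbol after a dot until no new states appear). It has 11 states:
  I0: { [Y → . / d d], [Y → . id X], [Y' → . Y] }  — shift
  I1: { [Y → / . d d] }  — shift
  I2: { [Y' → Y .] }  — accept
  I3: { [X → . * d], [X → . /], [X → . x], [Y → id . X] }  — shift
  I4: { [X → * . d] }  — shift
  I5: { [X → / .] }  — reduce
  I6: { [Y → id X .] }  — reduce
  I7: { [X → x .] }  — reduce
  I8: { [X → * d .] }  — reduce
  I9: { [Y → / d . d] }  — shift
  I10: { [Y → / d d .] }  — reduce

Every state is either a pure shift/goto state or contains exactly one complete item and nothing to shift — no conflicts. The grammar is LR(0).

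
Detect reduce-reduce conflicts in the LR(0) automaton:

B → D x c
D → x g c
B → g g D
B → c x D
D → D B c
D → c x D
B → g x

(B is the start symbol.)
Yes — I17: [B → c x D .] vs [D → c x D .]

A reduce-reduce conflict occurs when an LR(0) state has two complete items [A → α .] and [B → β .] — both call for a reduction, and with no lookahead the parser cannot choose between them.

Augment with B' → B and build the canonical LR(0) collection (I0 = CLOSURE({[B' → . B]}), then GOTO on every symbol after a dot until no new states appear). It has 20 states:
  I0: { [B → . D x c], [B → . c x D], [B → . g g D], [B → . g x], [B' → . B], [D → . D B c], [D → . c x D], [D → . x g c] }  — shift
  I1: { [B' → B .] }  — accept
  I2: { [B → . D x c], [B → . c x D], [B → . g g D], [B → . g x], [B → D . x c], [D → . D B c], [D → . c x D], [D → . x g c], [D → D . B c] }  — shift
  I3: { [B → c . x D], [D → c . x D] }  — shift
  I4: { [B → g . g D], [B → g . x] }  — shift
  I5: { [D → x . g c] }  — shift
  I6: { [D → x g . c] }  — shift
  I7: { [D → x g c .] }  — reduce
  I8: { [B → g g . D], [D → . D B c], [D → . c x D], [D → . x g c] }  — shift
  I9: { [B → g x .] }  — reduce
  I10: { [B → . D x c], [B → . c x D], [B → . g g D], [B → . g x], [B → g g D .], [D → . D B c], [D → . c x D], [D → . x g c], [D → D . B c] }  — shift, reduce
  I11: { [D → c . x D] }  — shift
  I12: { [D → . D B c], [D → . c x D], [D → . x g c], [D → c x . D] }  — shift
  I13: { [B → . D x c], [B → . c x D], [B → . g g D], [B → . g x], [D → . D B c], [D → . c x D], [D → . x g c], [D → D . B c], [D → c x D .] }  — shift, reduce
  I14: { [D → D B . c] }  — shift
  I15: { [D → D B c .] }  — reduce
  I16: { [B → c x . D], [D → . D B c], [D → . c x D], [D → . x g c], [D → c x . D] }  — shift
  I17: { [B → . D x c], [B → . c x D], [B → . g g D], [B → . g x], [B → c x D .], [D → . D B c], [D → . c x D], [D → . x g c], [D → D . B c], [D → c x D .] }  — shift, 2 reduces
  I18: { [B → D x . c], [D → x . g c] }  — shift
  I19: { [B → D x c .] }  — reduce

I17 contains complete items [B → c x D .], [D → c x D .] — reduce-reduce conflict.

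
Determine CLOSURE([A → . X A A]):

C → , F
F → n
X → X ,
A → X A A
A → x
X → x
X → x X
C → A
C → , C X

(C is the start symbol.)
{ [A → . X A A], [X → . X ,], [X → . x X], [X → . x] }

To compute CLOSURE, for each item [A → α.Bβ] where B is a non-terminal, add [B → .γ] for all productions B → γ; repeat for the newly added items until nothing changes.

Start with: [A → . X A A]
  [A → . X A A] has the dot before X: add [X → . X ,], [X → . x], [X → . x X]
No further items can be added.

CLOSURE = { [A → . X A A], [X → . X ,], [X → . x X], [X → . x] }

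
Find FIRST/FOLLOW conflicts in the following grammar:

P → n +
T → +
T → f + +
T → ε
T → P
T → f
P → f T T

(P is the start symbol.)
Yes. T → '+' with FOLLOW(T) on { '+' }; T → f '+' '+' with FOLLOW(T) on { 'f' }; T → P with FOLLOW(T) on { 'f', 'n' }; T → f with FOLLOW(T) on { 'f' }

A FIRST/FOLLOW conflict occurs when a non-terminal N has a nullable alternative N → β (β ⇒* ε) and another alternative N → α with FIRST(α) ∩ FOLLOW(N) ≠ ∅: on such a lookahead the parser cannot decide between expanding α and letting N vanish via β.

Nullable non-terminals: T.
FIRST sets used below: FIRST(P) = { 'f', 'n' }

T: nullable alternative(s) T → ε; FOLLOW(T) = { $, '+', 'f', 'n' }
  T → +: FIRST \ {ε} = { '+' } — overlaps FOLLOW(T) on { '+' }: CONFLICT
  T → f + +: FIRST \ {ε} = { 'f' } — overlaps FOLLOW(T) on { 'f' }: CONFLICT
  T → ε: FIRST \ {ε} = { } — this is the only nullable alternative, skip
  T → P: FIRST \ {ε} = { 'f', 'n' } — overlaps FOLLOW(T) on { 'f', 'n' }: CONFLICT
  T → f: FIRST \ {ε} = { 'f' } — overlaps FOLLOW(T) on { 'f' }: CONFLICT

P has no nullable alternative, so no FIRST/FOLLOW check is needed there.

So the grammar has 4 FIRST/FOLLOW conflicts (marked CONFLICT above).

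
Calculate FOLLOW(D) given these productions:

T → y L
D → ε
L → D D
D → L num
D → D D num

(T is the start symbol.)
{ $, 'num' }

In L → D D: D is followed by D, add FIRST(D) \ {ε} = { 'num' }
  D is nullable, so also add FOLLOW(L)
In L → D D: D is at the end, add FOLLOW(L)
In D → D D num: D is followed by D num, add FIRST(D num) \ {ε} = { 'num' }
In D → D D num: D is followed by num, add FIRST(num) \ {ε} = { 'num' }

The FOLLOW sets referred to above (computed the same way, to a fixed point):
  FOLLOW(L) = { $, 'num' }

Taking the union: FOLLOW(D) = { $, 'num' }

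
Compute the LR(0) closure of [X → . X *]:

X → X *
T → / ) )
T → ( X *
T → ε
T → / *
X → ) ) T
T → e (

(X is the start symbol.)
Start with: [X → . X *]
  [X → . X *] has the dot before X: add [X → . ) ) T]
No further items can be added.

CLOSURE = { [X → . ) ) T], [X → . X *] }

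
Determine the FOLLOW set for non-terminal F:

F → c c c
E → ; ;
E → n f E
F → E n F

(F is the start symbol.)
{ $ }

To compute FOLLOW(F), find every occurrence of F on a right-hand side N → α F β: add FIRST(β) \ {ε}, and if β is empty or nullable also add FOLLOW(N). Iterate to a fixed point.

F is the start symbol, so $ ∈ FOLLOW(F).
In F → E n F: F is at the end; this adds FOLLOW(F) to itself — nothing new

Taking the union: FOLLOW(F) = { $ }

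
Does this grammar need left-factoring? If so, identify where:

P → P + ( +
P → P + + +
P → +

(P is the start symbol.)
Left-factoring is needed when two productions for the same non-terminal
share a common prefix on the right-hand side.

Productions for P:
  P → P + ( +
  P → P + + +
  P → +

Found common prefix 'P +' in productions for P

Answer: Yes, P has productions with common prefix 'P +'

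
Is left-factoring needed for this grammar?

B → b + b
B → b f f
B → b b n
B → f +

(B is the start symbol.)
Left-factoring is needed when two productions for the same non-terminal
share a common prefix on the right-hand side.

Productions for B:
  B → b + b
  B → b f f
  B → b b n
  B → f +

Found common prefix 'b' in productions for B

Answer: Yes, B has productions with common prefix 'b'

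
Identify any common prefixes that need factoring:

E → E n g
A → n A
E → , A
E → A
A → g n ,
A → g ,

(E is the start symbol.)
Left-factoring is needed when two productions for the same non-terminal
share a common prefix on the right-hand side.

Productions for E:
  E → E n g
  E → , A
  E → A
Productions for A:
  A → n A
  A → g n ,
  A → g ,

Found common prefix 'g' in productions for A

Answer: Yes, A has productions with common prefix 'g'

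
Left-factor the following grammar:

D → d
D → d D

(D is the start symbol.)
Left-factoring transforms A → αβ₁ | αβ₂ into A → αA' and A' → β₁ | β₂
(α is the longest common prefix among the alternatives). Repeat until
no nonterminal has two alternatives with a common prefix.

Round 1: D has alternatives sharing prefix 'd'. Introduce D': D → d D'
  Add: D' → ε
  Add: D' → D

No remaining common prefixes — done.

Resulting grammar:
D → d D'
D' → ε
D' → D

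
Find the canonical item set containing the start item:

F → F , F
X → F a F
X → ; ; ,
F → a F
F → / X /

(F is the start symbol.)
{ [F → . / X /], [F → . F , F], [F → . a F], [F' → . F] }

First, augment the grammar with F' → F
I₀ = CLOSURE({ [F' → . F] }):
  [F' → . F] has the dot before F: add [F → . F , F], [F → . a F], [F → . / X /]
No further items can be added.

I₀ = { [F → . / X /], [F → . F , F], [F → . a F], [F' → . F] }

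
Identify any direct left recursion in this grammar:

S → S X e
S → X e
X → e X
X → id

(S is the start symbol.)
Yes, S is left-recursive

Direct left recursion occurs when N → N α for some non-terminal N (the right-hand side begins with the left-hand side itself).

S → S X e: LEFT RECURSIVE (starts with S)
S → X e: starts with X
X → e X: starts with e
X → id: starts with id

The grammar has direct left recursion on: S.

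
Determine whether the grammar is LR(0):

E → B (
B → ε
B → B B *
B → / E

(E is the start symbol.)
No. Shift-reduce conflict between [B → .] and [B → . / E]

A grammar is LR(0) if no state in the canonical LR(0) collection has:
  - both a shift item (dot before a terminal) and a complete item (shift-reduce conflict), or
  - two or more complete items (reduce-reduce conflict; the accept item [E' → E .] counts as a complete item here).

Augment with E' → E and build the canonical LR(0) collection (I0 = CLOSURE({[E' → . E]}), then GOTO on every symbol after a dot until no new states appear). It has 8 states:
  I0: { [B → . / E], [B → . B B *], [B → .], [E → . B (], [E' → . E] }  — shift, reduce
  I1: { [B → . / E], [B → . B B *], [B → .], [B → / . E], [E → . B (] }  — shift, reduce
  I2: { [B → . / E], [B → . B B *], [B → .], [B → B . B *], [E → B . (] }  — shift, reduce
  I3: { [E' → E .] }  — accept
  I4: { [E → B ( .] }  — reduce
  I5: { [B → . / E], [B → . B B *], [B → .], [B → B . B *], [B → B B . *] }  — shift, reduce
  I6: { [B → B B * .] }  — reduce
  I7: { [B → / E .] }  — reduce

Conflict in state I0:
  Shift-reduce conflict between [B → .] and [B → . / E]
So the grammar is NOT LR(0).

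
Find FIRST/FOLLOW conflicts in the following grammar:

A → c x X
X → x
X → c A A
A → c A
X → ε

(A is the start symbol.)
Yes. X → c A A with FOLLOW(X) on { 'c' }

A FIRST/FOLLOW conflict occurs when a non-terminal N has a nullable alternative N → β (β ⇒* ε) and another alternative N → α with FIRST(α) ∩ FOLLOW(N) ≠ ∅: on such a lookahead the parser cannot decide between expanding α and letting N vanish via β.

Nullable non-terminals: X.

X: nullable alternative(s) X → ε; FOLLOW(X) = { $, 'c' }
  X → x: FIRST \ {ε} = { 'x' } — disjoint from FOLLOW(X)
  X → c A A: FIRST \ {ε} = { 'c' } — overlaps FOLLOW(X) on { 'c' }: CONFLICT
  X → ε: FIRST \ {ε} = { } — this is the only nullable alternative, skip

A has no nullable alternative, so no FIRST/FOLLOW check is needed there.

So the grammar has 1 FIRST/FOLLOW conflict (marked CONFLICT above).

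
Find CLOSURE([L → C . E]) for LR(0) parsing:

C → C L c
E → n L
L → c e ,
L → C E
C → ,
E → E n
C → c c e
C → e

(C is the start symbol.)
Start with: [L → C . E]
  [L → C . E] has the dot before E: add [E → . n L], [E → . E n]
No further items can be added.

CLOSURE = { [E → . E n], [E → . n L], [L → C . E] }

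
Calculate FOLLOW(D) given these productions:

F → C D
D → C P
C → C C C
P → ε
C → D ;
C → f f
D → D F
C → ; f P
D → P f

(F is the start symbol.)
To compute FOLLOW(D), find every occurrence of D on a right-hand side N → α D β: add FIRST(β) \ {ε}, and if β is empty or nullable also add FOLLOW(N). Iterate to a fixed point.

In F → C D: D is at the end, add FOLLOW(F)
In C → D ;: D is followed by ';', add FIRST(';') \ {ε} = { ';' }
In D → D F: D is followed by F, add FIRST(F) \ {ε} = { ';', 'f' }

The FOLLOW sets referred to above (computed the same way, to a fixed point):
  FOLLOW(F) = { $, ';', 'f' }

Taking the union: FOLLOW(D) = { $, ';', 'f' }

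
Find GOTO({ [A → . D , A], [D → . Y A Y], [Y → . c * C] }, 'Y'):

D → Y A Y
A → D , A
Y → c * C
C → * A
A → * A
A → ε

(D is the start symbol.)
{ [A → . * A], [A → . D , A], [A → .], [D → . Y A Y], [D → Y . A Y], [Y → . c * C] }

GOTO(I, 'Y') = CLOSURE({ [A → αX.β] : [A → α.Xβ] ∈ I, X = 'Y' })

Items with dot before 'Y', with the dot advanced:
  [D → . Y A Y] → [D → Y . A Y]
Closure of the advanced items:
  [D → Y . A Y] has the dot before A: add [A → . D , A], [A → . * A], [A → .]
  [A → . D , A] has the dot before D: add [D → . Y A Y]
  [D → . Y A Y] has the dot before Y: add [Y → . c * C]

GOTO = { [A → . * A], [A → . D , A], [A → .], [D → . Y A Y], [D → Y . A Y], [Y → . c * C] }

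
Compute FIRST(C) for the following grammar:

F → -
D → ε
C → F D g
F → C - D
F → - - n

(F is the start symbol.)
To compute FIRST(C), examine every production with C on the left-hand side, reading each right-hand side left to right until a non-nullable symbol is reached.

FIRST sets of the other non-terminals involved (by the same procedure, iterated to a fixed point):
  FIRST(F) = { '-' }

From C → F D g:
  - F is a non-terminal: add FIRST(F) \ {ε} = { '-' }
    F is not nullable, so stop

Collecting: FIRST(C) = { '-' }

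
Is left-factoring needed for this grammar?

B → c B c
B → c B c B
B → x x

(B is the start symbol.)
Left-factoring is needed when two productions for the same non-terminal
share a common prefix on the right-hand side.

Productions for B:
  B → c B c
  B → c B c B
  B → x x

Found common prefix 'c B c' in productions for B

Answer: Yes, B has productions with common prefix 'c B c'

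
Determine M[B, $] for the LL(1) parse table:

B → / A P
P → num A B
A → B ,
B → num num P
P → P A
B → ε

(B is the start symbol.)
B → ε

To find M[B, $], we find productions for B where $ is in the predict set (PREDICT(N → α) = (FIRST(α) \ {ε}) ∪ (FOLLOW(N) if α ⇒* ε)).

Relevant sets:
  FOLLOW(B) = { $, ',', '/', 'num' }

B → / A P: PREDICT = { '/' }
B → num num P: PREDICT = { 'num' }
B → ε: PREDICT = { $, ',', '/', 'num' }
  $ is in predict set, so this production goes in M[B, $]

M[B, $] = B → ε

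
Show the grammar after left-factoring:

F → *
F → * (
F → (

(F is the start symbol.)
F → * F'
F' → ε
F' → (
F → (

Left-factoring transforms A → αβ₁ | αβ₂ into A → αA' and A' → β₁ | β₂
(α is the longest common prefix among the alternatives). Repeat until
no nonterminal has two alternatives with a common prefix.

Round 1: F has alternatives sharing prefix '*'. Introduce F': F → * F'
  Add: F' → ε
  Add: F' → (

No remaining common prefixes — done.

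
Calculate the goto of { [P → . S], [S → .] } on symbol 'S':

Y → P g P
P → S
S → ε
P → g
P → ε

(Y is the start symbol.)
GOTO(I, 'S') = CLOSURE({ [A → αX.β] : [A → α.Xβ] ∈ I, X = 'S' })

Items with dot before 'S', with the dot advanced:
  [P → . S] → [P → S .]
Closure adds nothing (no advanced item has the dot before a non-terminal).

GOTO = { [P → S .] }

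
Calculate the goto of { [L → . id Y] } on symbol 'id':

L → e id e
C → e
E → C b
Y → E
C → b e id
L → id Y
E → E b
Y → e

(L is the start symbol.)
{ [C → . b e id], [C → . e], [E → . C b], [E → . E b], [L → id . Y], [Y → . E], [Y → . e] }

GOTO(I, 'id') = CLOSURE({ [A → αX.β] : [A → α.Xβ] ∈ I, X = 'id' })

Items with dot before 'id', with the dot advanced:
  [L → . id Y] → [L → id . Y]
Closure of the advanced items:
  [L → id . Y] has the dot before Y: add [Y → . E], [Y → . e]
  [Y → . E] has the dot before E: add [E → . C b], [E → . E b]
  [E → . C b] has the dot before C: add [C → . e], [C → . b e id]

GOTO = { [C → . b e id], [C → . e], [E → . C b], [E → . E b], [L → id . Y], [Y → . E], [Y → . e] }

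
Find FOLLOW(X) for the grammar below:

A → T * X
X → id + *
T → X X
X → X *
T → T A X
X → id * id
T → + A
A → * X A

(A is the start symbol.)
In A → T * X: X is at the end, add FOLLOW(A)
In T → X X: X is followed by X, add FIRST(X) \ {ε} = { 'id' }
In T → X X: X is at the end, add FOLLOW(T)
In X → X *: X is followed by '*', add FIRST('*') \ {ε} = { '*' }
In T → T A X: X is at the end, add FOLLOW(T)
In A → * X A: X is followed by A, add FIRST(A) \ {ε} = { '*', '+', 'id' }

The FOLLOW sets referred to above (computed the same way, to a fixed point):
  FOLLOW(A) = { $, '*', '+', 'id' }
  FOLLOW(T) = { '*', '+', 'id' }

Taking the union: FOLLOW(X) = { $, '*', '+', 'id' }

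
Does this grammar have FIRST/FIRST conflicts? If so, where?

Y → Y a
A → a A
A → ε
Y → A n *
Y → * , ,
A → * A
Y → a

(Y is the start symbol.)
FIRST sets of the non-terminals at (or reachable through a nullable prefix from) the front of some alternative:
  FIRST(Y) = { '*', 'a', 'n' }
  FIRST(A) = { '*', 'a', ε }

Productions for Y:
  Y → Y a: FIRST = { '*', 'a', 'n' }
  Y → A n *: FIRST = { '*', 'a', 'n' }
  Y → * , ,: FIRST = { '*' }
  Y → a: FIRST = { 'a' }
Productions for A:
  A → a A: FIRST = { 'a' }
  A → ε: FIRST = { ε }
  A → * A: FIRST = { '*' }

Conflict for Y: Y → Y a and Y → A n *
  Overlap: { '*', 'a', 'n' }
Conflict for Y: Y → Y a and Y → * , ,
  Overlap: { '*' }
Conflict for Y: Y → Y a and Y → a
  Overlap: { 'a' }
Conflict for Y: Y → A n * and Y → * , ,
  Overlap: { '*' }
Conflict for Y: Y → A n * and Y → a
  Overlap: { 'a' }

Answer: Yes. Y → Y a / Y → A n '*' on { '*', 'a', 'n' }; Y → Y a / Y → '*' ',' ',' on { '*' }; Y → Y a / Y → a on { 'a' }; Y → A n '*' / Y → '*' ',' ',' on { '*' }; Y → A n '*' / Y → a on { 'a' }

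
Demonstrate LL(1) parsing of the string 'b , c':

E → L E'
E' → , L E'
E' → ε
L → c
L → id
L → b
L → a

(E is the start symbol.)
LL(1) parsing maintains a stack (initially the start symbol over $) and the input. At each step: if the stack top is a terminal, match it against the current input token; if it is a non-terminal N, replace it with the RHS of M[N, lookahead] (the unique production whose predict set contains the lookahead).

Stack is shown with the top on the left.

Stack     Input    Action
-------------------------
E $       b , c $  output E → L E'
L E' $    b , c $  output L → b
b E' $    b , c $  match 'b'
E' $      , c $    output E' → , L E'
, L E' $  , c $    match ','
L E' $    c $      output L → c
c E' $    c $      match 'c'
E' $      $        output E' → ε
$         $        accept

The string is accepted.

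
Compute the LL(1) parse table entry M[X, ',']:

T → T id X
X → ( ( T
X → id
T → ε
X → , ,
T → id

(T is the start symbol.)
X → , ,

To find M[X, ','], we find productions for X where ',' is in the predict set (PREDICT(N → α) = (FIRST(α) \ {ε}) ∪ (FOLLOW(N) if α ⇒* ε)).

X → ( ( T: PREDICT = { '(' }
X → id: PREDICT = { 'id' }
X → , ,: PREDICT = { ',' }
  ',' is in predict set, so this production goes in M[X, ',']

M[X, ','] = X → , ,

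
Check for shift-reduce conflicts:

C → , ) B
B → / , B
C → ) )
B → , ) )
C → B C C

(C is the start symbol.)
No shift-reduce conflicts

A shift-reduce conflict occurs when an LR(0) state has both:
  - a complete (reduce) item [A → α .] (dot at the end), and
  - a shift item [B → β . c γ] (dot before a terminal).

Augment with C' → C and build the canonical LR(0) collection (I0 = CLOSURE({[C' → . C]}), then GOTO on every symbol after a dot until no new states appear). It has 16 states:
  I0: { [B → . , ) )], [B → . / , B], [C → . ) )], [C → . , ) B], [C → . B C C], [C' → . C] }  — shift
  I1: { [C → ) . )] }  — shift
  I2: { [B → , . ) )], [C → , . ) B] }  — shift
  I3: { [B → / . , B] }  — shift
  I4: { [B → . , ) )], [B → . / , B], [C → . ) )], [C → . , ) B], [C → . B C C], [C → B . C C] }  — shift
  I5: { [C' → C .] }  — accept
  I6: { [B → . , ) )], [B → . / , B], [C → . ) )], [C → . , ) B], [C → . B C C], [C → B C . C] }  — shift
  I7: { [C → B C C .] }  — reduce
  I8: { [B → . , ) )], [B → . / , B], [B → / , . B] }  — shift
  I9: { [B → , . ) )] }  — shift
  I10: { [B → / , B .] }  — reduce
  I11: { [B → , ) . )] }  — shift
  I12: { [B → , ) ) .] }  — reduce
  I13: { [B → , ) . )], [B → . , ) )], [B → . / , B], [C → , ) . B] }  — shift
  I14: { [C → , ) B .] }  — reduce
  I15: { [C → ) ) .] }  — reduce

No state contains both a complete item and a shift item.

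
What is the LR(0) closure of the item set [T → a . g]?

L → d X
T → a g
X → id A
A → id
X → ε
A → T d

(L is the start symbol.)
{ [T → a . g] }

To compute CLOSURE, for each item [A → α.Bβ] where B is a non-terminal, add [B → .γ] for all productions B → γ; repeat for the newly added items until nothing changes.

Start with: [T → a . g]
The dot precedes the terminal g, so nothing is added.

CLOSURE = { [T → a . g] }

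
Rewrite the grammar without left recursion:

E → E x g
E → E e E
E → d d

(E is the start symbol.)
E is directly left-recursive. The standard transformation for
  A → A α₁ | ... | A α_m | β₁ | ... | β_n
is
  A  → β₁ A' | ... | β_n A'
  A' → α₁ A' | ... | α_m A' | ε

E → d d becomes E → d d E'
E → E x g becomes E' → x g E'
E → E e E becomes E' → e E E'
Add E' → ε

Resulting grammar:
E → d d E'
E' → x g E'
E' → e E E'
E' → ε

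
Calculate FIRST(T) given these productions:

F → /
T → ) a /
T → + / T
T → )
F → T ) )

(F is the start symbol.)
{ ')', '+' }

From T → ) a /:
  - ')' is a terminal: add ')' and stop
From T → + / T:
  - '+' is a terminal: add '+' and stop
From T → ):
  - ')' is a terminal: add ')' and stop

Collecting: FIRST(T) = { ')', '+' }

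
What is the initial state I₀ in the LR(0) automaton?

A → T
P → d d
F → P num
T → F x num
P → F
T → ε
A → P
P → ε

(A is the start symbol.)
First, augment the grammar with A' → A
I₀ = CLOSURE({ [A' → . A] }):
  [A' → . A] has the dot before A: add [A → . T], [A → . P]
  [A → . T] has the dot before T: add [T → . F x num], [T → .]
  [A → . P] has the dot before P: add [P → . d d], [P → . F], [P → .]
  [T → . F x num] has the dot before F: add [F → . P num]
No further items can be added.

I₀ = { [A → . P], [A → . T], [A' → . A], [F → . P num], [P → . F], [P → . d d], [P → .], [T → . F x num], [T → .] }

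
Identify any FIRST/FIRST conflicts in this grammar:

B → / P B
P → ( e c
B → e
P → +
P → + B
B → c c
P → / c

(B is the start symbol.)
A FIRST/FIRST conflict occurs when two productions N → α and N → β for the same non-terminal have FIRST(α) ∩ FIRST(β) ≠ ∅ (with ε ∈ FIRST of a nullable right-hand side, so two nullable alternatives also conflict).

Productions for B:
  B → / P B: FIRST = { '/' }
  B → e: FIRST = { 'e' }
  B → c c: FIRST = { 'c' }
Productions for P:
  P → ( e c: FIRST = { '(' }
  P → +: FIRST = { '+' }
  P → + B: FIRST = { '+' }
  P → / c: FIRST = { '/' }

Conflict for P: P → + and P → + B
  Overlap: { '+' }

Answer: Yes. P → '+' / P → '+' B on { '+' }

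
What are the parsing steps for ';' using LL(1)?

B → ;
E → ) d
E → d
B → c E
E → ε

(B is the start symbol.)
LL(1) parsing maintains a stack (initially the start symbol over $) and the input. At each step: if the stack top is a terminal, match it against the current input token; if it is a non-terminal N, replace it with the RHS of M[N, lookahead] (the unique production whose predict set contains the lookahead).

Stack is shown with the top on the left.

Stack  Input  Action
--------------------
B $    ; $    output B → ;
; $    ; $    match ';'
$      $      accept

The string is accepted.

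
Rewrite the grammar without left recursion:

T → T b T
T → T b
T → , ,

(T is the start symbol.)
T is directly left-recursive. The standard transformation for
  A → A α₁ | ... | A α_m | β₁ | ... | β_n
is
  A  → β₁ A' | ... | β_n A'
  A' → α₁ A' | ... | α_m A' | ε

T → , , becomes T → , , T'
T → T b T becomes T' → b T T'
T → T b becomes T' → b T'
Add T' → ε

Resulting grammar:
T → , , T'
T' → b T T'
T' → b T'
T' → ε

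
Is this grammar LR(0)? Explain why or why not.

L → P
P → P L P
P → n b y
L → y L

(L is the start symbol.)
No. Shift-reduce conflict between [L → P .] and [L → . y L]

Augment with L' → L and build the canonical LR(0) collection (I0 = CLOSURE({[L' → . L]}), then GOTO on every symbol after a dot until no new states appear). It has 10 states:
  I0: { [L → . P], [L → . y L], [L' → . L], [P → . P L P], [P → . n b y] }  — shift
  I1: { [L' → L .] }  — accept
  I2: { [L → . P], [L → . y L], [L → P .], [P → . P L P], [P → . n b y], [P → P . L P] }  — shift, reduce
  I3: { [P → n . b y] }  — shift
  I4: { [L → . P], [L → . y L], [L → y . L], [P → . P L P], [P → . n b y] }  — shift
  I5: { [L → y L .] }  — reduce
  I6: { [P → n b . y] }  — shift
  I7: { [P → n b y .] }  — reduce
  I8: { [P → . P L P], [P → . n b y], [P → P L . P] }  — shift
  I9: { [L → . P], [L → . y L], [P → . P L P], [P → . n b y], [P → P . L P], [P → P L P .] }  — shift, reduce

Conflict in state I2:
  Shift-reduce conflict between [L → P .] and [L → . y L]
So the grammar is NOT LR(0).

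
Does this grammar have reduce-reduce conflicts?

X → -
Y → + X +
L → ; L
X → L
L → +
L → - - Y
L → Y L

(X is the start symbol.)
A reduce-reduce conflict occurs when an LR(0) state has two complete items [A → α .] and [B → β .] — both call for a reduction, and with no lookahead the parser cannot choose between them.

Augment with X' → X and build the canonical LR(0) collection (I0 = CLOSURE({[X' → . X]}), then GOTO on every symbol after a dot until no new states appear). It has 15 states:
  I0: { [L → . +], [L → . - - Y], [L → . ; L], [L → . Y L], [X → . -], [X → . L], [X' → . X], [Y → . + X +] }  — shift
  I1: { [L → + .], [L → . +], [L → . - - Y], [L → . ; L], [L → . Y L], [X → . -], [X → . L], [Y → + . X +], [Y → . + X +] }  — shift, reduce
  I2: { [L → - . - Y], [X → - .] }  — shift, reduce
  I3: { [L → . +], [L → . - - Y], [L → . ; L], [L → . Y L], [L → ; . L], [Y → . + X +] }  — shift
  I4: { [X → L .] }  — reduce
  I5: { [X' → X .] }  — accept
  I6: { [L → . +], [L → . - - Y], [L → . ; L], [L → . Y L], [L → Y . L], [Y → . + X +] }  — shift
  I7: { [L → - . - Y] }  — shift
  I8: { [L → Y L .] }  — reduce
  I9: { [L → - - . Y], [Y → . + X +] }  — shift
  I10: { [L → . +], [L → . - - Y], [L → . ; L], [L → . Y L], [X → . -], [X → . L], [Y → + . X +], [Y → . + X +] }  — shift
  I11: { [L → - - Y .] }  — reduce
  I12: { [Y → + X . +] }  — shift
  I13: { [Y → + X + .] }  — reduce
  I14: { [L → ; L .] }  — reduce

No state contains more than one complete item.

Answer: No reduce-reduce conflicts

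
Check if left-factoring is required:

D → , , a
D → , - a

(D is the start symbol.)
Yes, D has productions with common prefix ','

Left-factoring is needed when two productions for the same non-terminal
share a common prefix on the right-hand side.

Productions for D:
  D → , , a
  D → , - a

Found common prefix ',' in productions for D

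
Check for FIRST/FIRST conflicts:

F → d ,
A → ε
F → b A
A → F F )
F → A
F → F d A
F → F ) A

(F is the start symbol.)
Yes. F → d ',' / F → A on { 'd' }; F → d ',' / F → F d A on { 'd' }; F → d ',' / F → F ')' A on { 'd' }; F → b A / F → A on { 'b' }; F → b A / F → F d A on { 'b' }; F → b A / F → F ')' A on { 'b' }; F → A / F → F d A on { ')', 'b', 'd' }; F → A / F → F ')' A on { ')', 'b', 'd' }; F → F d A / F → F ')' A on { ')', 'b', 'd' }

FIRST sets of the non-terminals at (or reachable through a nullable prefix from) the front of some alternative:
  FIRST(A) = { ')', 'b', 'd', ε }
  FIRST(F) = { ')', 'b', 'd', ε }

Productions for F:
  F → d ,: FIRST = { 'd' }
  F → b A: FIRST = { 'b' }
  F → A: FIRST = { ')', 'b', 'd', ε }
  F → F d A: FIRST = { ')', 'b', 'd' }
  F → F ) A: FIRST = { ')', 'b', 'd' }
Productions for A:
  A → ε: FIRST = { ε }
  A → F F ): FIRST = { ')', 'b', 'd' }

Conflict for F: F → d , and F → A
  Overlap: { 'd' }
Conflict for F: F → d , and F → F d A
  Overlap: { 'd' }
Conflict for F: F → d , and F → F ) A
  Overlap: { 'd' }
Conflict for F: F → b A and F → A
  Overlap: { 'b' }
Conflict for F: F → b A and F → F d A
  Overlap: { 'b' }
Conflict for F: F → b A and F → F ) A
  Overlap: { 'b' }
Conflict for F: F → A and F → F d A
  Overlap: { ')', 'b', 'd' }
Conflict for F: F → A and F → F ) A
  Overlap: { ')', 'b', 'd' }
Conflict for F: F → F d A and F → F ) A
  Overlap: { ')', 'b', 'd' }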